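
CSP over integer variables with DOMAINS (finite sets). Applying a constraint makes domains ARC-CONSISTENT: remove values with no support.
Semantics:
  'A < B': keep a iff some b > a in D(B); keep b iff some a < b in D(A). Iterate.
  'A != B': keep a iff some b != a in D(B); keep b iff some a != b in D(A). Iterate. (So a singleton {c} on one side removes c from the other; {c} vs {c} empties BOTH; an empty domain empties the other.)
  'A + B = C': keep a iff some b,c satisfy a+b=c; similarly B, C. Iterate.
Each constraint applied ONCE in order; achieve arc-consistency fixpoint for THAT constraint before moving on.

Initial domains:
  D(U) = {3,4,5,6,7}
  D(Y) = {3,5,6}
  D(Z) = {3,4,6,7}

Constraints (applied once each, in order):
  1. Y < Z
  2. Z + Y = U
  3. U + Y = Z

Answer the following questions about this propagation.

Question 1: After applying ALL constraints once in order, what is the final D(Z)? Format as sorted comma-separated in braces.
Answer: {}

Derivation:
Constraint 1 (Y < Z) on D(Y)={3,5,6} D(Z)={3,4,6,7}: Z {3,4,6,7}->{4,6,7}
Constraint 2 (Z + Y = U) on D(Z)={4,6,7} D(Y)={3,5,6} D(U)={3,4,5,6,7}: Z {4,6,7}->{4}; Y {3,5,6}->{3}; U {3,4,5,6,7}->{7}
Constraint 3 (U + Y = Z) on D(U)={7} D(Y)={3} D(Z)={4}: U {7}->{}; Y {3}->{}; Z {4}->{}
So after all 3 constraints: D(Z) = {}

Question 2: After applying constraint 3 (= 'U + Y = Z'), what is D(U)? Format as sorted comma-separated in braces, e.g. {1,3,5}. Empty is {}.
Constraint 1 (Y < Z) on D(Y)={3,5,6} D(Z)={3,4,6,7}: Z {3,4,6,7}->{4,6,7}
Constraint 2 (Z + Y = U) on D(Z)={4,6,7} D(Y)={3,5,6} D(U)={3,4,5,6,7}: Z {4,6,7}->{4}; Y {3,5,6}->{3}; U {3,4,5,6,7}->{7}
Constraint 3 (U + Y = Z) on D(U)={7} D(Y)={3} D(Z)={4}: U {7}->{}; Y {3}->{}; Z {4}->{}
So after constraint 3: D(U) = {}

Answer: {}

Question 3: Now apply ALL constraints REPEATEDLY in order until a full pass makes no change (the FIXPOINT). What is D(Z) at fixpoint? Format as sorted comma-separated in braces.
pass 0 (initial): D(Z)={3,4,6,7}
pass 1: U {3,4,5,6,7}->{}; Y {3,5,6}->{}; Z {3,4,6,7}->{}
pass 2: no change
Fixpoint after 2 passes: D(Z) = {}

Answer: {}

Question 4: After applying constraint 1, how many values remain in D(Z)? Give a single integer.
Constraint 1 (Y < Z) on D(Y)={3,5,6} D(Z)={3,4,6,7}: Z {3,4,6,7}->{4,6,7}
So after constraint 1: D(Z)={4,6,7}, size = 3

Answer: 3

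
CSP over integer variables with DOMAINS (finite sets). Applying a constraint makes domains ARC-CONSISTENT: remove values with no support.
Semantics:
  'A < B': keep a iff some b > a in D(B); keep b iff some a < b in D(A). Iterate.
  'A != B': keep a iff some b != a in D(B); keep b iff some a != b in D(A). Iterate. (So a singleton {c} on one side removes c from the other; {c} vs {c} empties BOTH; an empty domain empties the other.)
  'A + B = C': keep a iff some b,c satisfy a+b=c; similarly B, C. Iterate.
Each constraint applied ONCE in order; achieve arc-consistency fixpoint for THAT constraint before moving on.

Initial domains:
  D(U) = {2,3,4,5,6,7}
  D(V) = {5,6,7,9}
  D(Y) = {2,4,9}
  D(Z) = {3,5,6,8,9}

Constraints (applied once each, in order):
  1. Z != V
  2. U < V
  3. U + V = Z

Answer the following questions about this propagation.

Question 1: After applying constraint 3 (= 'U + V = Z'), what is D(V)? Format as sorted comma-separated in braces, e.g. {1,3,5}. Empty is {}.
Answer: {5,6,7}

Derivation:
Constraint 1 (Z != V) on D(Z)={3,5,6,8,9} D(V)={5,6,7,9}: no change
Constraint 2 (U < V) on D(U)={2,3,4,5,6,7} D(V)={5,6,7,9}: no change
Constraint 3 (U + V = Z) on D(U)={2,3,4,5,6,7} D(V)={5,6,7,9} D(Z)={3,5,6,8,9}: U {2,3,4,5,6,7}->{2,3,4}; V {5,6,7,9}->{5,6,7}; Z {3,5,6,8,9}->{8,9}
So after constraint 3: D(V) = {5,6,7}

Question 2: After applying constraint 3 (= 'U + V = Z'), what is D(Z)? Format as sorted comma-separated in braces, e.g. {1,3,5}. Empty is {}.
Constraint 1 (Z != V) on D(Z)={3,5,6,8,9} D(V)={5,6,7,9}: no change
Constraint 2 (U < V) on D(U)={2,3,4,5,6,7} D(V)={5,6,7,9}: no change
Constraint 3 (U + V = Z) on D(U)={2,3,4,5,6,7} D(V)={5,6,7,9} D(Z)={3,5,6,8,9}: U {2,3,4,5,6,7}->{2,3,4}; V {5,6,7,9}->{5,6,7}; Z {3,5,6,8,9}->{8,9}
So after constraint 3: D(Z) = {8,9}

Answer: {8,9}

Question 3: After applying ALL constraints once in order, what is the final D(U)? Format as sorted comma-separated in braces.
Constraint 1 (Z != V) on D(Z)={3,5,6,8,9} D(V)={5,6,7,9}: no change
Constraint 2 (U < V) on D(U)={2,3,4,5,6,7} D(V)={5,6,7,9}: no change
Constraint 3 (U + V = Z) on D(U)={2,3,4,5,6,7} D(V)={5,6,7,9} D(Z)={3,5,6,8,9}: U {2,3,4,5,6,7}->{2,3,4}; V {5,6,7,9}->{5,6,7}; Z {3,5,6,8,9}->{8,9}
So after all 3 constraints: D(U) = {2,3,4}

Answer: {2,3,4}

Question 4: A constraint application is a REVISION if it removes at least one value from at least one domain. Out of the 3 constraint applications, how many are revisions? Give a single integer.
Constraint 1 (Z != V) on D(Z)={3,5,6,8,9} D(V)={5,6,7,9}: no change => not a revision
Constraint 2 (U < V) on D(U)={2,3,4,5,6,7} D(V)={5,6,7,9}: no change => not a revision
Constraint 3 (U + V = Z) on D(U)={2,3,4,5,6,7} D(V)={5,6,7,9} D(Z)={3,5,6,8,9}: U {2,3,4,5,6,7}->{2,3,4}; V {5,6,7,9}->{5,6,7}; Z {3,5,6,8,9}->{8,9} => REVISION
Total revisions = 1

Answer: 1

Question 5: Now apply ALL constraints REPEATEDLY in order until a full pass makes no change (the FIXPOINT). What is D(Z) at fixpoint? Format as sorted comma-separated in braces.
pass 0 (initial): D(Z)={3,5,6,8,9}
pass 1: U {2,3,4,5,6,7}->{2,3,4}; V {5,6,7,9}->{5,6,7}; Z {3,5,6,8,9}->{8,9}
pass 2: no change
Fixpoint after 2 passes: D(Z) = {8,9}

Answer: {8,9}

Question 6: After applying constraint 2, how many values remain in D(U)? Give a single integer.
Constraint 1 (Z != V) on D(Z)={3,5,6,8,9} D(V)={5,6,7,9}: no change
Constraint 2 (U < V) on D(U)={2,3,4,5,6,7} D(V)={5,6,7,9}: no change
So after constraint 2: D(U)={2,3,4,5,6,7}, size = 6

Answer: 6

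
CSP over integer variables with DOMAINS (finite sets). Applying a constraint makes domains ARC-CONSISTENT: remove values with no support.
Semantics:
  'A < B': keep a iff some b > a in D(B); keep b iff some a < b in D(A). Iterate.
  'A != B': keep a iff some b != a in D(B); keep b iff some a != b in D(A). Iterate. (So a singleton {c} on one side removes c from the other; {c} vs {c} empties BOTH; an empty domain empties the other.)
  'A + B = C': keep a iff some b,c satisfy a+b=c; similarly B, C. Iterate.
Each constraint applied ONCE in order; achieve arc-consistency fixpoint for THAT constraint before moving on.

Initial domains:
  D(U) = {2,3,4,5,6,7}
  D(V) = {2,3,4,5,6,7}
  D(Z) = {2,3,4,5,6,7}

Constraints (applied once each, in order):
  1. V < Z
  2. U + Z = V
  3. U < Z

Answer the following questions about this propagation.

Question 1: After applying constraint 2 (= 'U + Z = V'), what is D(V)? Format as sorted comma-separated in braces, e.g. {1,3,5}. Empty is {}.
Answer: {5,6}

Derivation:
Constraint 1 (V < Z) on D(V)={2,3,4,5,6,7} D(Z)={2,3,4,5,6,7}: V {2,3,4,5,6,7}->{2,3,4,5,6}; Z {2,3,4,5,6,7}->{3,4,5,6,7}
Constraint 2 (U + Z = V) on D(U)={2,3,4,5,6,7} D(Z)={3,4,5,6,7} D(V)={2,3,4,5,6}: U {2,3,4,5,6,7}->{2,3}; Z {3,4,5,6,7}->{3,4}; V {2,3,4,5,6}->{5,6}
So after constraint 2: D(V) = {5,6}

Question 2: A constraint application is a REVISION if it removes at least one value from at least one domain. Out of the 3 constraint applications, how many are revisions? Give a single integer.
Constraint 1 (V < Z) on D(V)={2,3,4,5,6,7} D(Z)={2,3,4,5,6,7}: V {2,3,4,5,6,7}->{2,3,4,5,6}; Z {2,3,4,5,6,7}->{3,4,5,6,7} => REVISION
Constraint 2 (U + Z = V) on D(U)={2,3,4,5,6,7} D(Z)={3,4,5,6,7} D(V)={2,3,4,5,6}: U {2,3,4,5,6,7}->{2,3}; Z {3,4,5,6,7}->{3,4}; V {2,3,4,5,6}->{5,6} => REVISION
Constraint 3 (U < Z) on D(U)={2,3} D(Z)={3,4}: no change => not a revision
Total revisions = 2

Answer: 2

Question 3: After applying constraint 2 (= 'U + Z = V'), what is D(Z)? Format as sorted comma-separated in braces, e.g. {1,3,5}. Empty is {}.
Constraint 1 (V < Z) on D(V)={2,3,4,5,6,7} D(Z)={2,3,4,5,6,7}: V {2,3,4,5,6,7}->{2,3,4,5,6}; Z {2,3,4,5,6,7}->{3,4,5,6,7}
Constraint 2 (U + Z = V) on D(U)={2,3,4,5,6,7} D(Z)={3,4,5,6,7} D(V)={2,3,4,5,6}: U {2,3,4,5,6,7}->{2,3}; Z {3,4,5,6,7}->{3,4}; V {2,3,4,5,6}->{5,6}
So after constraint 2: D(Z) = {3,4}

Answer: {3,4}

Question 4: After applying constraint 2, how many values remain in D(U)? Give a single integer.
Constraint 1 (V < Z) on D(V)={2,3,4,5,6,7} D(Z)={2,3,4,5,6,7}: V {2,3,4,5,6,7}->{2,3,4,5,6}; Z {2,3,4,5,6,7}->{3,4,5,6,7}
Constraint 2 (U + Z = V) on D(U)={2,3,4,5,6,7} D(Z)={3,4,5,6,7} D(V)={2,3,4,5,6}: U {2,3,4,5,6,7}->{2,3}; Z {3,4,5,6,7}->{3,4}; V {2,3,4,5,6}->{5,6}
So after constraint 2: D(U)={2,3}, size = 2

Answer: 2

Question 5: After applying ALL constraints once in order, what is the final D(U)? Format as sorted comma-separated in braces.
Answer: {2,3}

Derivation:
Constraint 1 (V < Z) on D(V)={2,3,4,5,6,7} D(Z)={2,3,4,5,6,7}: V {2,3,4,5,6,7}->{2,3,4,5,6}; Z {2,3,4,5,6,7}->{3,4,5,6,7}
Constraint 2 (U + Z = V) on D(U)={2,3,4,5,6,7} D(Z)={3,4,5,6,7} D(V)={2,3,4,5,6}: U {2,3,4,5,6,7}->{2,3}; Z {3,4,5,6,7}->{3,4}; V {2,3,4,5,6}->{5,6}
Constraint 3 (U < Z) on D(U)={2,3} D(Z)={3,4}: no change
So after all 3 constraints: D(U) = {2,3}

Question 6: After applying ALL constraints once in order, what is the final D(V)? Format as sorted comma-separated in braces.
Answer: {5,6}

Derivation:
Constraint 1 (V < Z) on D(V)={2,3,4,5,6,7} D(Z)={2,3,4,5,6,7}: V {2,3,4,5,6,7}->{2,3,4,5,6}; Z {2,3,4,5,6,7}->{3,4,5,6,7}
Constraint 2 (U + Z = V) on D(U)={2,3,4,5,6,7} D(Z)={3,4,5,6,7} D(V)={2,3,4,5,6}: U {2,3,4,5,6,7}->{2,3}; Z {3,4,5,6,7}->{3,4}; V {2,3,4,5,6}->{5,6}
Constraint 3 (U < Z) on D(U)={2,3} D(Z)={3,4}: no change
So after all 3 constraints: D(V) = {5,6}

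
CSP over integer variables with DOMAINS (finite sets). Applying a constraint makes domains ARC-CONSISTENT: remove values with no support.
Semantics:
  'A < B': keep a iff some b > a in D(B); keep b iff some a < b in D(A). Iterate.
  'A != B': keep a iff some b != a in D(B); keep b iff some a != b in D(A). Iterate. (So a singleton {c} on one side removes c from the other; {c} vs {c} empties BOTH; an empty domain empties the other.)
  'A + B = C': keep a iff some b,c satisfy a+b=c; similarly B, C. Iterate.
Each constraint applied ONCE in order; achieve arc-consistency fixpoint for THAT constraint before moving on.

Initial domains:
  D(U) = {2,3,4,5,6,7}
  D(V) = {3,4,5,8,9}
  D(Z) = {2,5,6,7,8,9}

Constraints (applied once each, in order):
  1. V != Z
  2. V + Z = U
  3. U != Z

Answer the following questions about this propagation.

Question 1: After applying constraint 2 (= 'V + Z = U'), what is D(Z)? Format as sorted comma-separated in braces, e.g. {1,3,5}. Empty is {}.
Answer: {2}

Derivation:
Constraint 1 (V != Z) on D(V)={3,4,5,8,9} D(Z)={2,5,6,7,8,9}: no change
Constraint 2 (V + Z = U) on D(V)={3,4,5,8,9} D(Z)={2,5,6,7,8,9} D(U)={2,3,4,5,6,7}: V {3,4,5,8,9}->{3,4,5}; Z {2,5,6,7,8,9}->{2}; U {2,3,4,5,6,7}->{5,6,7}
So after constraint 2: D(Z) = {2}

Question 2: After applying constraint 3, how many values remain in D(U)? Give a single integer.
Answer: 3

Derivation:
Constraint 1 (V != Z) on D(V)={3,4,5,8,9} D(Z)={2,5,6,7,8,9}: no change
Constraint 2 (V + Z = U) on D(V)={3,4,5,8,9} D(Z)={2,5,6,7,8,9} D(U)={2,3,4,5,6,7}: V {3,4,5,8,9}->{3,4,5}; Z {2,5,6,7,8,9}->{2}; U {2,3,4,5,6,7}->{5,6,7}
Constraint 3 (U != Z) on D(U)={5,6,7} D(Z)={2}: no change
So after constraint 3: D(U)={5,6,7}, size = 3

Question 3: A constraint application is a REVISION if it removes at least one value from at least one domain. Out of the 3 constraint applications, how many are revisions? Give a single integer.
Constraint 1 (V != Z) on D(V)={3,4,5,8,9} D(Z)={2,5,6,7,8,9}: no change => not a revision
Constraint 2 (V + Z = U) on D(V)={3,4,5,8,9} D(Z)={2,5,6,7,8,9} D(U)={2,3,4,5,6,7}: V {3,4,5,8,9}->{3,4,5}; Z {2,5,6,7,8,9}->{2}; U {2,3,4,5,6,7}->{5,6,7} => REVISION
Constraint 3 (U != Z) on D(U)={5,6,7} D(Z)={2}: no change => not a revision
Total revisions = 1

Answer: 1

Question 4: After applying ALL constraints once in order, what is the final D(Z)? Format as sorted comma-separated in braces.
Answer: {2}

Derivation:
Constraint 1 (V != Z) on D(V)={3,4,5,8,9} D(Z)={2,5,6,7,8,9}: no change
Constraint 2 (V + Z = U) on D(V)={3,4,5,8,9} D(Z)={2,5,6,7,8,9} D(U)={2,3,4,5,6,7}: V {3,4,5,8,9}->{3,4,5}; Z {2,5,6,7,8,9}->{2}; U {2,3,4,5,6,7}->{5,6,7}
Constraint 3 (U != Z) on D(U)={5,6,7} D(Z)={2}: no change
So after all 3 constraints: D(Z) = {2}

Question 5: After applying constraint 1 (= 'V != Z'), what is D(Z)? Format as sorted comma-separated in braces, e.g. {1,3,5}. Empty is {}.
Constraint 1 (V != Z) on D(V)={3,4,5,8,9} D(Z)={2,5,6,7,8,9}: no change
So after constraint 1: D(Z) = {2,5,6,7,8,9}

Answer: {2,5,6,7,8,9}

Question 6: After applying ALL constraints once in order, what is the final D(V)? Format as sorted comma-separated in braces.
Constraint 1 (V != Z) on D(V)={3,4,5,8,9} D(Z)={2,5,6,7,8,9}: no change
Constraint 2 (V + Z = U) on D(V)={3,4,5,8,9} D(Z)={2,5,6,7,8,9} D(U)={2,3,4,5,6,7}: V {3,4,5,8,9}->{3,4,5}; Z {2,5,6,7,8,9}->{2}; U {2,3,4,5,6,7}->{5,6,7}
Constraint 3 (U != Z) on D(U)={5,6,7} D(Z)={2}: no change
So after all 3 constraints: D(V) = {3,4,5}

Answer: {3,4,5}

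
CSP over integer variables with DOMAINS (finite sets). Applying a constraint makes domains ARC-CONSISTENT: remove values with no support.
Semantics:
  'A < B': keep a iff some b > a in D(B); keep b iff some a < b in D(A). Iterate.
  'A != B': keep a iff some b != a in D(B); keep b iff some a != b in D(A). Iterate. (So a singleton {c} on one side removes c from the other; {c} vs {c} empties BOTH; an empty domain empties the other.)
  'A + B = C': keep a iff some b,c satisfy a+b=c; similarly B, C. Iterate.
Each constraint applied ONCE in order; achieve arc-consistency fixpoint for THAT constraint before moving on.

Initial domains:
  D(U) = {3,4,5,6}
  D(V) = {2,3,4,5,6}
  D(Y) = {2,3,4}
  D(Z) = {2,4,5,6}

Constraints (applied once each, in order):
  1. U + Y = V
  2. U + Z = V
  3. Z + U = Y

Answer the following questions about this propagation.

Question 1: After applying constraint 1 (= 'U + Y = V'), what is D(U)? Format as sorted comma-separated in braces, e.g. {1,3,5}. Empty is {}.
Constraint 1 (U + Y = V) on D(U)={3,4,5,6} D(Y)={2,3,4} D(V)={2,3,4,5,6}: U {3,4,5,6}->{3,4}; Y {2,3,4}->{2,3}; V {2,3,4,5,6}->{5,6}
So after constraint 1: D(U) = {3,4}

Answer: {3,4}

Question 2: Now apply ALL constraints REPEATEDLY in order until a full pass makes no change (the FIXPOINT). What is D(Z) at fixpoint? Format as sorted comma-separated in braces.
pass 0 (initial): D(Z)={2,4,5,6}
pass 1: U {3,4,5,6}->{}; V {2,3,4,5,6}->{5,6}; Y {2,3,4}->{}; Z {2,4,5,6}->{}
pass 2: V {5,6}->{}
pass 3: no change
Fixpoint after 3 passes: D(Z) = {}

Answer: {}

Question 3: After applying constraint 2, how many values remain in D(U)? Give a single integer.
Answer: 2

Derivation:
Constraint 1 (U + Y = V) on D(U)={3,4,5,6} D(Y)={2,3,4} D(V)={2,3,4,5,6}: U {3,4,5,6}->{3,4}; Y {2,3,4}->{2,3}; V {2,3,4,5,6}->{5,6}
Constraint 2 (U + Z = V) on D(U)={3,4} D(Z)={2,4,5,6} D(V)={5,6}: Z {2,4,5,6}->{2}
So after constraint 2: D(U)={3,4}, size = 2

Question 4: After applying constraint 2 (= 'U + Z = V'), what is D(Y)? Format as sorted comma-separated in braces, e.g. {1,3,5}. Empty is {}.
Constraint 1 (U + Y = V) on D(U)={3,4,5,6} D(Y)={2,3,4} D(V)={2,3,4,5,6}: U {3,4,5,6}->{3,4}; Y {2,3,4}->{2,3}; V {2,3,4,5,6}->{5,6}
Constraint 2 (U + Z = V) on D(U)={3,4} D(Z)={2,4,5,6} D(V)={5,6}: Z {2,4,5,6}->{2}
So after constraint 2: D(Y) = {2,3}

Answer: {2,3}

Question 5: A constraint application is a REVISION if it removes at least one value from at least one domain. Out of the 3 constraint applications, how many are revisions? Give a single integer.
Constraint 1 (U + Y = V) on D(U)={3,4,5,6} D(Y)={2,3,4} D(V)={2,3,4,5,6}: U {3,4,5,6}->{3,4}; Y {2,3,4}->{2,3}; V {2,3,4,5,6}->{5,6} => REVISION
Constraint 2 (U + Z = V) on D(U)={3,4} D(Z)={2,4,5,6} D(V)={5,6}: Z {2,4,5,6}->{2} => REVISION
Constraint 3 (Z + U = Y) on D(Z)={2} D(U)={3,4} D(Y)={2,3}: Z {2}->{}; U {3,4}->{}; Y {2,3}->{} => REVISION
Total revisions = 3

Answer: 3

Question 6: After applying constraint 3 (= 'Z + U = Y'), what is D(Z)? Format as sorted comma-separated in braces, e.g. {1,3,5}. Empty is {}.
Answer: {}

Derivation:
Constraint 1 (U + Y = V) on D(U)={3,4,5,6} D(Y)={2,3,4} D(V)={2,3,4,5,6}: U {3,4,5,6}->{3,4}; Y {2,3,4}->{2,3}; V {2,3,4,5,6}->{5,6}
Constraint 2 (U + Z = V) on D(U)={3,4} D(Z)={2,4,5,6} D(V)={5,6}: Z {2,4,5,6}->{2}
Constraint 3 (Z + U = Y) on D(Z)={2} D(U)={3,4} D(Y)={2,3}: Z {2}->{}; U {3,4}->{}; Y {2,3}->{}
So after constraint 3: D(Z) = {}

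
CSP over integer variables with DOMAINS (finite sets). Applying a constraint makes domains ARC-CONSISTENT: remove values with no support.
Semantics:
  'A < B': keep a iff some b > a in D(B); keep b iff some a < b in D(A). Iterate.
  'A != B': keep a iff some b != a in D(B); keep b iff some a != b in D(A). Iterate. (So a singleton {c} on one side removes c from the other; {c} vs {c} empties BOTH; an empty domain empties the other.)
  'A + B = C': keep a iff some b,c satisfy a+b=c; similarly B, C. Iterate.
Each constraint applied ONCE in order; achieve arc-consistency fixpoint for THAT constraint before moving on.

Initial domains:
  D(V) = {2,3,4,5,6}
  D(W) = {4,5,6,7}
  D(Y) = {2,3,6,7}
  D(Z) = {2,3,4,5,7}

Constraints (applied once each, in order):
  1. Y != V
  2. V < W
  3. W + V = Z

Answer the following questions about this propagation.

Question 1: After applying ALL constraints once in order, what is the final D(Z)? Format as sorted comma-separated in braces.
Constraint 1 (Y != V) on D(Y)={2,3,6,7} D(V)={2,3,4,5,6}: no change
Constraint 2 (V < W) on D(V)={2,3,4,5,6} D(W)={4,5,6,7}: no change
Constraint 3 (W + V = Z) on D(W)={4,5,6,7} D(V)={2,3,4,5,6} D(Z)={2,3,4,5,7}: W {4,5,6,7}->{4,5}; V {2,3,4,5,6}->{2,3}; Z {2,3,4,5,7}->{7}
So after all 3 constraints: D(Z) = {7}

Answer: {7}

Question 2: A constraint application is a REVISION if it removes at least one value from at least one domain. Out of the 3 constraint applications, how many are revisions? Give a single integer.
Answer: 1

Derivation:
Constraint 1 (Y != V) on D(Y)={2,3,6,7} D(V)={2,3,4,5,6}: no change => not a revision
Constraint 2 (V < W) on D(V)={2,3,4,5,6} D(W)={4,5,6,7}: no change => not a revision
Constraint 3 (W + V = Z) on D(W)={4,5,6,7} D(V)={2,3,4,5,6} D(Z)={2,3,4,5,7}: W {4,5,6,7}->{4,5}; V {2,3,4,5,6}->{2,3}; Z {2,3,4,5,7}->{7} => REVISION
Total revisions = 1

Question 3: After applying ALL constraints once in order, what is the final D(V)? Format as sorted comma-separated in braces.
Constraint 1 (Y != V) on D(Y)={2,3,6,7} D(V)={2,3,4,5,6}: no change
Constraint 2 (V < W) on D(V)={2,3,4,5,6} D(W)={4,5,6,7}: no change
Constraint 3 (W + V = Z) on D(W)={4,5,6,7} D(V)={2,3,4,5,6} D(Z)={2,3,4,5,7}: W {4,5,6,7}->{4,5}; V {2,3,4,5,6}->{2,3}; Z {2,3,4,5,7}->{7}
So after all 3 constraints: D(V) = {2,3}

Answer: {2,3}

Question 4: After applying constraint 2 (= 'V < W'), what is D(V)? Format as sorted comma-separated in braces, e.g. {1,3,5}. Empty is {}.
Constraint 1 (Y != V) on D(Y)={2,3,6,7} D(V)={2,3,4,5,6}: no change
Constraint 2 (V < W) on D(V)={2,3,4,5,6} D(W)={4,5,6,7}: no change
So after constraint 2: D(V) = {2,3,4,5,6}

Answer: {2,3,4,5,6}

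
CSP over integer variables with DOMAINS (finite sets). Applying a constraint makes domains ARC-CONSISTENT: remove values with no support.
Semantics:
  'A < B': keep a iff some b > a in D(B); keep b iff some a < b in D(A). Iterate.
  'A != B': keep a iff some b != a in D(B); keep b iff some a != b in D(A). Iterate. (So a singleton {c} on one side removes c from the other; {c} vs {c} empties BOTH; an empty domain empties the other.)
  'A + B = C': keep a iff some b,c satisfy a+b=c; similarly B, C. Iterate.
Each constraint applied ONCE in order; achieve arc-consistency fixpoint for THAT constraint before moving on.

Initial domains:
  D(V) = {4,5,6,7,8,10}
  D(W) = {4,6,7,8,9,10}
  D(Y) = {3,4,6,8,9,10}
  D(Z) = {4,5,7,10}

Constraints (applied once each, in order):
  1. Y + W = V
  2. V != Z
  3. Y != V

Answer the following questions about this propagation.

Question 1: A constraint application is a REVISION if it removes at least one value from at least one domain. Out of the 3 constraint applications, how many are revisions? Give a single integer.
Constraint 1 (Y + W = V) on D(Y)={3,4,6,8,9,10} D(W)={4,6,7,8,9,10} D(V)={4,5,6,7,8,10}: Y {3,4,6,8,9,10}->{3,4,6}; W {4,6,7,8,9,10}->{4,6,7}; V {4,5,6,7,8,10}->{7,8,10} => REVISION
Constraint 2 (V != Z) on D(V)={7,8,10} D(Z)={4,5,7,10}: no change => not a revision
Constraint 3 (Y != V) on D(Y)={3,4,6} D(V)={7,8,10}: no change => not a revision
Total revisions = 1

Answer: 1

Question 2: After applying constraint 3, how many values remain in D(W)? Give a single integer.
Answer: 3

Derivation:
Constraint 1 (Y + W = V) on D(Y)={3,4,6,8,9,10} D(W)={4,6,7,8,9,10} D(V)={4,5,6,7,8,10}: Y {3,4,6,8,9,10}->{3,4,6}; W {4,6,7,8,9,10}->{4,6,7}; V {4,5,6,7,8,10}->{7,8,10}
Constraint 2 (V != Z) on D(V)={7,8,10} D(Z)={4,5,7,10}: no change
Constraint 3 (Y != V) on D(Y)={3,4,6} D(V)={7,8,10}: no change
So after constraint 3: D(W)={4,6,7}, size = 3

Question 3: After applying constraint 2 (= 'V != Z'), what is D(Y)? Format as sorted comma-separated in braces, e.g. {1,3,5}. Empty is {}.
Constraint 1 (Y + W = V) on D(Y)={3,4,6,8,9,10} D(W)={4,6,7,8,9,10} D(V)={4,5,6,7,8,10}: Y {3,4,6,8,9,10}->{3,4,6}; W {4,6,7,8,9,10}->{4,6,7}; V {4,5,6,7,8,10}->{7,8,10}
Constraint 2 (V != Z) on D(V)={7,8,10} D(Z)={4,5,7,10}: no change
So after constraint 2: D(Y) = {3,4,6}

Answer: {3,4,6}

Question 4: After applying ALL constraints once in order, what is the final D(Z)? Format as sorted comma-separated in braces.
Constraint 1 (Y + W = V) on D(Y)={3,4,6,8,9,10} D(W)={4,6,7,8,9,10} D(V)={4,5,6,7,8,10}: Y {3,4,6,8,9,10}->{3,4,6}; W {4,6,7,8,9,10}->{4,6,7}; V {4,5,6,7,8,10}->{7,8,10}
Constraint 2 (V != Z) on D(V)={7,8,10} D(Z)={4,5,7,10}: no change
Constraint 3 (Y != V) on D(Y)={3,4,6} D(V)={7,8,10}: no change
So after all 3 constraints: D(Z) = {4,5,7,10}

Answer: {4,5,7,10}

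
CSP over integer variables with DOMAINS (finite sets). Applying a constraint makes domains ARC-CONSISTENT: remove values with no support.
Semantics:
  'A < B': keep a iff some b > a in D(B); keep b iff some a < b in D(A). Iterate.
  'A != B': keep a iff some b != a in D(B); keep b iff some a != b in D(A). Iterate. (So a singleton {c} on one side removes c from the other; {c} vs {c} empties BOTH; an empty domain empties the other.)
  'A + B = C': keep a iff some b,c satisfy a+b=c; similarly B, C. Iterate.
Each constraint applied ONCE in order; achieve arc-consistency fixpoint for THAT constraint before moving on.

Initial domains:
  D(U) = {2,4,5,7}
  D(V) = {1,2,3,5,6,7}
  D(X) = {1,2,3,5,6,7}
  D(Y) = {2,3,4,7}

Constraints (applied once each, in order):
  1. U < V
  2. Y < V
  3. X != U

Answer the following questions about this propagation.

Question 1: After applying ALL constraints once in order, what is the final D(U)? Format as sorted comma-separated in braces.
Answer: {2,4,5}

Derivation:
Constraint 1 (U < V) on D(U)={2,4,5,7} D(V)={1,2,3,5,6,7}: U {2,4,5,7}->{2,4,5}; V {1,2,3,5,6,7}->{3,5,6,7}
Constraint 2 (Y < V) on D(Y)={2,3,4,7} D(V)={3,5,6,7}: Y {2,3,4,7}->{2,3,4}
Constraint 3 (X != U) on D(X)={1,2,3,5,6,7} D(U)={2,4,5}: no change
So after all 3 constraints: D(U) = {2,4,5}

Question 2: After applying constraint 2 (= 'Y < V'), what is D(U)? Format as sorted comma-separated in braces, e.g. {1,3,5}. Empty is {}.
Answer: {2,4,5}

Derivation:
Constraint 1 (U < V) on D(U)={2,4,5,7} D(V)={1,2,3,5,6,7}: U {2,4,5,7}->{2,4,5}; V {1,2,3,5,6,7}->{3,5,6,7}
Constraint 2 (Y < V) on D(Y)={2,3,4,7} D(V)={3,5,6,7}: Y {2,3,4,7}->{2,3,4}
So after constraint 2: D(U) = {2,4,5}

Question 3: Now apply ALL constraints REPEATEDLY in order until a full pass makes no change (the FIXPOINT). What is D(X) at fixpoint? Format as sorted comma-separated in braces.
pass 0 (initial): D(X)={1,2,3,5,6,7}
pass 1: U {2,4,5,7}->{2,4,5}; V {1,2,3,5,6,7}->{3,5,6,7}; Y {2,3,4,7}->{2,3,4}
pass 2: no change
Fixpoint after 2 passes: D(X) = {1,2,3,5,6,7}

Answer: {1,2,3,5,6,7}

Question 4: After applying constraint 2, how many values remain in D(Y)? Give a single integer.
Constraint 1 (U < V) on D(U)={2,4,5,7} D(V)={1,2,3,5,6,7}: U {2,4,5,7}->{2,4,5}; V {1,2,3,5,6,7}->{3,5,6,7}
Constraint 2 (Y < V) on D(Y)={2,3,4,7} D(V)={3,5,6,7}: Y {2,3,4,7}->{2,3,4}
So after constraint 2: D(Y)={2,3,4}, size = 3

Answer: 3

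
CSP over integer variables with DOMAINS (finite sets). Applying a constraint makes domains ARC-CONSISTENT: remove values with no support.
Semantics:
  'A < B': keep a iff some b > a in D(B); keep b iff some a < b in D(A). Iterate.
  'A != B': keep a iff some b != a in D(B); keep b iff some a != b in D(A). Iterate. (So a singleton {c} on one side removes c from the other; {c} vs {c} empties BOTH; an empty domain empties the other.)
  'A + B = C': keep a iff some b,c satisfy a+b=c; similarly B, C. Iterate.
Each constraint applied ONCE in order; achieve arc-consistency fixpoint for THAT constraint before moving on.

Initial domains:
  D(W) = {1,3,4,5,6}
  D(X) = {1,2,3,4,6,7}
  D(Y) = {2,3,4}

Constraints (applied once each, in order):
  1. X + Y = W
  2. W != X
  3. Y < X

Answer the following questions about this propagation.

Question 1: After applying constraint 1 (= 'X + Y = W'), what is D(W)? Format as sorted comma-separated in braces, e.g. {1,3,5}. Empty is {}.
Answer: {3,4,5,6}

Derivation:
Constraint 1 (X + Y = W) on D(X)={1,2,3,4,6,7} D(Y)={2,3,4} D(W)={1,3,4,5,6}: X {1,2,3,4,6,7}->{1,2,3,4}; W {1,3,4,5,6}->{3,4,5,6}
So after constraint 1: D(W) = {3,4,5,6}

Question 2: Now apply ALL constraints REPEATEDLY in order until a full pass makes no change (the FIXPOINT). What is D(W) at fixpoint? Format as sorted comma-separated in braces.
Answer: {5,6}

Derivation:
pass 0 (initial): D(W)={1,3,4,5,6}
pass 1: W {1,3,4,5,6}->{3,4,5,6}; X {1,2,3,4,6,7}->{3,4}; Y {2,3,4}->{2,3}
pass 2: W {3,4,5,6}->{5,6}
pass 3: no change
Fixpoint after 3 passes: D(W) = {5,6}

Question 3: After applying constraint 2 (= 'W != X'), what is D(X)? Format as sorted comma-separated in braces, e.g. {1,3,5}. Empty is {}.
Constraint 1 (X + Y = W) on D(X)={1,2,3,4,6,7} D(Y)={2,3,4} D(W)={1,3,4,5,6}: X {1,2,3,4,6,7}->{1,2,3,4}; W {1,3,4,5,6}->{3,4,5,6}
Constraint 2 (W != X) on D(W)={3,4,5,6} D(X)={1,2,3,4}: no change
So after constraint 2: D(X) = {1,2,3,4}

Answer: {1,2,3,4}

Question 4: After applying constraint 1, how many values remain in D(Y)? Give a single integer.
Answer: 3

Derivation:
Constraint 1 (X + Y = W) on D(X)={1,2,3,4,6,7} D(Y)={2,3,4} D(W)={1,3,4,5,6}: X {1,2,3,4,6,7}->{1,2,3,4}; W {1,3,4,5,6}->{3,4,5,6}
So after constraint 1: D(Y)={2,3,4}, size = 3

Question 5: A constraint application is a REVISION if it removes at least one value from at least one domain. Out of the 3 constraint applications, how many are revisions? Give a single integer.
Answer: 2

Derivation:
Constraint 1 (X + Y = W) on D(X)={1,2,3,4,6,7} D(Y)={2,3,4} D(W)={1,3,4,5,6}: X {1,2,3,4,6,7}->{1,2,3,4}; W {1,3,4,5,6}->{3,4,5,6} => REVISION
Constraint 2 (W != X) on D(W)={3,4,5,6} D(X)={1,2,3,4}: no change => not a revision
Constraint 3 (Y < X) on D(Y)={2,3,4} D(X)={1,2,3,4}: Y {2,3,4}->{2,3}; X {1,2,3,4}->{3,4} => REVISION
Total revisions = 2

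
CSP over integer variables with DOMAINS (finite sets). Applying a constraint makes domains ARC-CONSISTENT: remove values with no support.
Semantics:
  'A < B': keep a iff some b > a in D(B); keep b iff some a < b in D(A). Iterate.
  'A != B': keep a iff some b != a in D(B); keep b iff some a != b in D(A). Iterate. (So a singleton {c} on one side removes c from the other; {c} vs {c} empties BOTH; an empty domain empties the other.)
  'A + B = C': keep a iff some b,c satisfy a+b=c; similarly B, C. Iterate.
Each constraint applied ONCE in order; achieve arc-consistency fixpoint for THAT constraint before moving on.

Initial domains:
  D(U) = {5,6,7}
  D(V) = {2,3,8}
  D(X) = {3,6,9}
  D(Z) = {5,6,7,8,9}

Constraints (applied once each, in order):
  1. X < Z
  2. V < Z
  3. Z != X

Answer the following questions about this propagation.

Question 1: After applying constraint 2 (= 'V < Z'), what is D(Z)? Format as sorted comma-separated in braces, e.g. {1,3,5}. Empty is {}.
Constraint 1 (X < Z) on D(X)={3,6,9} D(Z)={5,6,7,8,9}: X {3,6,9}->{3,6}
Constraint 2 (V < Z) on D(V)={2,3,8} D(Z)={5,6,7,8,9}: no change
So after constraint 2: D(Z) = {5,6,7,8,9}

Answer: {5,6,7,8,9}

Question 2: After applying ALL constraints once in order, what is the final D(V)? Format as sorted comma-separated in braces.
Constraint 1 (X < Z) on D(X)={3,6,9} D(Z)={5,6,7,8,9}: X {3,6,9}->{3,6}
Constraint 2 (V < Z) on D(V)={2,3,8} D(Z)={5,6,7,8,9}: no change
Constraint 3 (Z != X) on D(Z)={5,6,7,8,9} D(X)={3,6}: no change
So after all 3 constraints: D(V) = {2,3,8}

Answer: {2,3,8}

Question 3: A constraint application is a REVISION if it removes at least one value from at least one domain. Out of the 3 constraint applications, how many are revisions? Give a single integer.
Answer: 1

Derivation:
Constraint 1 (X < Z) on D(X)={3,6,9} D(Z)={5,6,7,8,9}: X {3,6,9}->{3,6} => REVISION
Constraint 2 (V < Z) on D(V)={2,3,8} D(Z)={5,6,7,8,9}: no change => not a revision
Constraint 3 (Z != X) on D(Z)={5,6,7,8,9} D(X)={3,6}: no change => not a revision
Total revisions = 1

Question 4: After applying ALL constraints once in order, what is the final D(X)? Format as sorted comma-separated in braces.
Answer: {3,6}

Derivation:
Constraint 1 (X < Z) on D(X)={3,6,9} D(Z)={5,6,7,8,9}: X {3,6,9}->{3,6}
Constraint 2 (V < Z) on D(V)={2,3,8} D(Z)={5,6,7,8,9}: no change
Constraint 3 (Z != X) on D(Z)={5,6,7,8,9} D(X)={3,6}: no change
So after all 3 constraints: D(X) = {3,6}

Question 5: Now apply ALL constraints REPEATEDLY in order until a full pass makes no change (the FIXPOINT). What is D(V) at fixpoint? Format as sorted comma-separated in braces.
Answer: {2,3,8}

Derivation:
pass 0 (initial): D(V)={2,3,8}
pass 1: X {3,6,9}->{3,6}
pass 2: no change
Fixpoint after 2 passes: D(V) = {2,3,8}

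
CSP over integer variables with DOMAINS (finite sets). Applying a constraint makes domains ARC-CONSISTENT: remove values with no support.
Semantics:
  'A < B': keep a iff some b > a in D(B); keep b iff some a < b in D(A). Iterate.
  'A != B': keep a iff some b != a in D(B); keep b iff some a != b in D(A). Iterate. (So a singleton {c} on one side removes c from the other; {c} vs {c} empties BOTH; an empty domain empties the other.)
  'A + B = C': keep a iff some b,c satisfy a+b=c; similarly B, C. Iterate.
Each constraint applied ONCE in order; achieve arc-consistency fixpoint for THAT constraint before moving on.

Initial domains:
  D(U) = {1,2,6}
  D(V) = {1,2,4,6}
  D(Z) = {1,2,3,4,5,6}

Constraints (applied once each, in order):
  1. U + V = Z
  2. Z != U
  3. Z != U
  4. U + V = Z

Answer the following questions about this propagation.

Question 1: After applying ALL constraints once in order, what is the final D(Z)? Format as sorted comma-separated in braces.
Constraint 1 (U + V = Z) on D(U)={1,2,6} D(V)={1,2,4,6} D(Z)={1,2,3,4,5,6}: U {1,2,6}->{1,2}; V {1,2,4,6}->{1,2,4}; Z {1,2,3,4,5,6}->{2,3,4,5,6}
Constraint 2 (Z != U) on D(Z)={2,3,4,5,6} D(U)={1,2}: no change
Constraint 3 (Z != U) on D(Z)={2,3,4,5,6} D(U)={1,2}: no change
Constraint 4 (U + V = Z) on D(U)={1,2} D(V)={1,2,4} D(Z)={2,3,4,5,6}: no change
So after all 4 constraints: D(Z) = {2,3,4,5,6}

Answer: {2,3,4,5,6}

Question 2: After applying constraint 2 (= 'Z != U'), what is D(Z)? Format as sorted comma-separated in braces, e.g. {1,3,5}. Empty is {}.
Answer: {2,3,4,5,6}

Derivation:
Constraint 1 (U + V = Z) on D(U)={1,2,6} D(V)={1,2,4,6} D(Z)={1,2,3,4,5,6}: U {1,2,6}->{1,2}; V {1,2,4,6}->{1,2,4}; Z {1,2,3,4,5,6}->{2,3,4,5,6}
Constraint 2 (Z != U) on D(Z)={2,3,4,5,6} D(U)={1,2}: no change
So after constraint 2: D(Z) = {2,3,4,5,6}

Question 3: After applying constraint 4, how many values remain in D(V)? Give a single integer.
Answer: 3

Derivation:
Constraint 1 (U + V = Z) on D(U)={1,2,6} D(V)={1,2,4,6} D(Z)={1,2,3,4,5,6}: U {1,2,6}->{1,2}; V {1,2,4,6}->{1,2,4}; Z {1,2,3,4,5,6}->{2,3,4,5,6}
Constraint 2 (Z != U) on D(Z)={2,3,4,5,6} D(U)={1,2}: no change
Constraint 3 (Z != U) on D(Z)={2,3,4,5,6} D(U)={1,2}: no change
Constraint 4 (U + V = Z) on D(U)={1,2} D(V)={1,2,4} D(Z)={2,3,4,5,6}: no change
So after constraint 4: D(V)={1,2,4}, size = 3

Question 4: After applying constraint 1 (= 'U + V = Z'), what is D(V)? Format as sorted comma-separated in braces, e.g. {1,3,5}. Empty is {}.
Answer: {1,2,4}

Derivation:
Constraint 1 (U + V = Z) on D(U)={1,2,6} D(V)={1,2,4,6} D(Z)={1,2,3,4,5,6}: U {1,2,6}->{1,2}; V {1,2,4,6}->{1,2,4}; Z {1,2,3,4,5,6}->{2,3,4,5,6}
So after constraint 1: D(V) = {1,2,4}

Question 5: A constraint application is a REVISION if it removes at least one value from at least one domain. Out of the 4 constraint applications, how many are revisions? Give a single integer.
Answer: 1

Derivation:
Constraint 1 (U + V = Z) on D(U)={1,2,6} D(V)={1,2,4,6} D(Z)={1,2,3,4,5,6}: U {1,2,6}->{1,2}; V {1,2,4,6}->{1,2,4}; Z {1,2,3,4,5,6}->{2,3,4,5,6} => REVISION
Constraint 2 (Z != U) on D(Z)={2,3,4,5,6} D(U)={1,2}: no change => not a revision
Constraint 3 (Z != U) on D(Z)={2,3,4,5,6} D(U)={1,2}: no change => not a revision
Constraint 4 (U + V = Z) on D(U)={1,2} D(V)={1,2,4} D(Z)={2,3,4,5,6}: no change => not a revision
Total revisions = 1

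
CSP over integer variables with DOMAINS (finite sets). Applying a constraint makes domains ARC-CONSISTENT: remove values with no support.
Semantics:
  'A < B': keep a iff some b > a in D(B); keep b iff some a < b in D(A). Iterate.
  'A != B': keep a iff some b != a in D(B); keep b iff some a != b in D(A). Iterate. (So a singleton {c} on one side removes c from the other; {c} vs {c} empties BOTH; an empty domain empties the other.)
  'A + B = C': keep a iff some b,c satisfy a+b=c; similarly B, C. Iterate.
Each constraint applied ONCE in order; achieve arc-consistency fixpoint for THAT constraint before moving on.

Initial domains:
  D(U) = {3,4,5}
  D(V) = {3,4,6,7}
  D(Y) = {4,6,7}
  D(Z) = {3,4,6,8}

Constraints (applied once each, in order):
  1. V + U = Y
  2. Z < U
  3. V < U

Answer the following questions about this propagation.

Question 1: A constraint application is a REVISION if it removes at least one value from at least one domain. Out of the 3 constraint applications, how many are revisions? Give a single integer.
Constraint 1 (V + U = Y) on D(V)={3,4,6,7} D(U)={3,4,5} D(Y)={4,6,7}: V {3,4,6,7}->{3,4}; U {3,4,5}->{3,4}; Y {4,6,7}->{6,7} => REVISION
Constraint 2 (Z < U) on D(Z)={3,4,6,8} D(U)={3,4}: Z {3,4,6,8}->{3}; U {3,4}->{4} => REVISION
Constraint 3 (V < U) on D(V)={3,4} D(U)={4}: V {3,4}->{3} => REVISION
Total revisions = 3

Answer: 3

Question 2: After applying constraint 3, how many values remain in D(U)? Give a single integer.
Answer: 1

Derivation:
Constraint 1 (V + U = Y) on D(V)={3,4,6,7} D(U)={3,4,5} D(Y)={4,6,7}: V {3,4,6,7}->{3,4}; U {3,4,5}->{3,4}; Y {4,6,7}->{6,7}
Constraint 2 (Z < U) on D(Z)={3,4,6,8} D(U)={3,4}: Z {3,4,6,8}->{3}; U {3,4}->{4}
Constraint 3 (V < U) on D(V)={3,4} D(U)={4}: V {3,4}->{3}
So after constraint 3: D(U)={4}, size = 1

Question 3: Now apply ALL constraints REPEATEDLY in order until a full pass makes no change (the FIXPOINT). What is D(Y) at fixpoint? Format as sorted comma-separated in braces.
pass 0 (initial): D(Y)={4,6,7}
pass 1: U {3,4,5}->{4}; V {3,4,6,7}->{3}; Y {4,6,7}->{6,7}; Z {3,4,6,8}->{3}
pass 2: Y {6,7}->{7}
pass 3: no change
Fixpoint after 3 passes: D(Y) = {7}

Answer: {7}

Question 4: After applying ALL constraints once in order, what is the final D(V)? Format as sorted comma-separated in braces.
Answer: {3}

Derivation:
Constraint 1 (V + U = Y) on D(V)={3,4,6,7} D(U)={3,4,5} D(Y)={4,6,7}: V {3,4,6,7}->{3,4}; U {3,4,5}->{3,4}; Y {4,6,7}->{6,7}
Constraint 2 (Z < U) on D(Z)={3,4,6,8} D(U)={3,4}: Z {3,4,6,8}->{3}; U {3,4}->{4}
Constraint 3 (V < U) on D(V)={3,4} D(U)={4}: V {3,4}->{3}
So after all 3 constraints: D(V) = {3}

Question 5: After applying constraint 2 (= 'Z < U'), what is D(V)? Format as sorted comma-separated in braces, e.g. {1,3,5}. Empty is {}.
Constraint 1 (V + U = Y) on D(V)={3,4,6,7} D(U)={3,4,5} D(Y)={4,6,7}: V {3,4,6,7}->{3,4}; U {3,4,5}->{3,4}; Y {4,6,7}->{6,7}
Constraint 2 (Z < U) on D(Z)={3,4,6,8} D(U)={3,4}: Z {3,4,6,8}->{3}; U {3,4}->{4}
So after constraint 2: D(V) = {3,4}

Answer: {3,4}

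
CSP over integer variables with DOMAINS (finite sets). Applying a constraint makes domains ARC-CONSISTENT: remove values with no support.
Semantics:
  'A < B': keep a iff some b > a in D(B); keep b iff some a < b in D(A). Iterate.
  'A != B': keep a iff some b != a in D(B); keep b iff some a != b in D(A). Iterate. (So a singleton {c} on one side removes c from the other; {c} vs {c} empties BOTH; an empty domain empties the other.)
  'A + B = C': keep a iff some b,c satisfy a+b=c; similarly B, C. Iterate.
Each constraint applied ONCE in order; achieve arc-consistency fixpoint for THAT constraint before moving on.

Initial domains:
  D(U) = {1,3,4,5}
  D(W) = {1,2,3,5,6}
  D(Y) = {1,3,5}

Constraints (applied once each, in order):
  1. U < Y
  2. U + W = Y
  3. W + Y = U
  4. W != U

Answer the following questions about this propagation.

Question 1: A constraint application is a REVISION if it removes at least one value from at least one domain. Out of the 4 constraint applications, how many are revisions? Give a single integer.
Constraint 1 (U < Y) on D(U)={1,3,4,5} D(Y)={1,3,5}: U {1,3,4,5}->{1,3,4}; Y {1,3,5}->{3,5} => REVISION
Constraint 2 (U + W = Y) on D(U)={1,3,4} D(W)={1,2,3,5,6} D(Y)={3,5}: W {1,2,3,5,6}->{1,2} => REVISION
Constraint 3 (W + Y = U) on D(W)={1,2} D(Y)={3,5} D(U)={1,3,4}: W {1,2}->{1}; Y {3,5}->{3}; U {1,3,4}->{4} => REVISION
Constraint 4 (W != U) on D(W)={1} D(U)={4}: no change => not a revision
Total revisions = 3

Answer: 3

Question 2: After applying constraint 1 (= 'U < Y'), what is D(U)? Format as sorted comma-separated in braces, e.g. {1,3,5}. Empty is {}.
Answer: {1,3,4}

Derivation:
Constraint 1 (U < Y) on D(U)={1,3,4,5} D(Y)={1,3,5}: U {1,3,4,5}->{1,3,4}; Y {1,3,5}->{3,5}
So after constraint 1: D(U) = {1,3,4}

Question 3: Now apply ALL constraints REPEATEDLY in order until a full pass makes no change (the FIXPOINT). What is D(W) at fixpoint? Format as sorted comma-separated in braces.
pass 0 (initial): D(W)={1,2,3,5,6}
pass 1: U {1,3,4,5}->{4}; W {1,2,3,5,6}->{1}; Y {1,3,5}->{3}
pass 2: U {4}->{}; W {1}->{}; Y {3}->{}
pass 3: no change
Fixpoint after 3 passes: D(W) = {}

Answer: {}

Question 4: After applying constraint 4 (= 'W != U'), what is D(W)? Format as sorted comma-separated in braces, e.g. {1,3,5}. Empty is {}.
Answer: {1}

Derivation:
Constraint 1 (U < Y) on D(U)={1,3,4,5} D(Y)={1,3,5}: U {1,3,4,5}->{1,3,4}; Y {1,3,5}->{3,5}
Constraint 2 (U + W = Y) on D(U)={1,3,4} D(W)={1,2,3,5,6} D(Y)={3,5}: W {1,2,3,5,6}->{1,2}
Constraint 3 (W + Y = U) on D(W)={1,2} D(Y)={3,5} D(U)={1,3,4}: W {1,2}->{1}; Y {3,5}->{3}; U {1,3,4}->{4}
Constraint 4 (W != U) on D(W)={1} D(U)={4}: no change
So after constraint 4: D(W) = {1}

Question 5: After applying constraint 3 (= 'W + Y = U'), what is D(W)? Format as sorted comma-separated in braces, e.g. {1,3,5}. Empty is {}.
Answer: {1}

Derivation:
Constraint 1 (U < Y) on D(U)={1,3,4,5} D(Y)={1,3,5}: U {1,3,4,5}->{1,3,4}; Y {1,3,5}->{3,5}
Constraint 2 (U + W = Y) on D(U)={1,3,4} D(W)={1,2,3,5,6} D(Y)={3,5}: W {1,2,3,5,6}->{1,2}
Constraint 3 (W + Y = U) on D(W)={1,2} D(Y)={3,5} D(U)={1,3,4}: W {1,2}->{1}; Y {3,5}->{3}; U {1,3,4}->{4}
So after constraint 3: D(W) = {1}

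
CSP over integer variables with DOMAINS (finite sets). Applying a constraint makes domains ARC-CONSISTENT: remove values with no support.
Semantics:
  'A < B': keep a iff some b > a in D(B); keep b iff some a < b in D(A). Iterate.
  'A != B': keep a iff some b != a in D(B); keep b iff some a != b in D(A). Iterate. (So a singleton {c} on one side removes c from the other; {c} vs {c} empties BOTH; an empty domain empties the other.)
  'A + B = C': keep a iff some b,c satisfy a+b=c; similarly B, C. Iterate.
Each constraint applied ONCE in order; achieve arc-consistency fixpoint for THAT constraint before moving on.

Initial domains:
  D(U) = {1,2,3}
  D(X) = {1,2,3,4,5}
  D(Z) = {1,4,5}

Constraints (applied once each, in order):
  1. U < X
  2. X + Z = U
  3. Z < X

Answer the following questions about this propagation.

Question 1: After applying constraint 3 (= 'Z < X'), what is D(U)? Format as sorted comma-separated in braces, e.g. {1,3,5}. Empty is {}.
Constraint 1 (U < X) on D(U)={1,2,3} D(X)={1,2,3,4,5}: X {1,2,3,4,5}->{2,3,4,5}
Constraint 2 (X + Z = U) on D(X)={2,3,4,5} D(Z)={1,4,5} D(U)={1,2,3}: X {2,3,4,5}->{2}; Z {1,4,5}->{1}; U {1,2,3}->{3}
Constraint 3 (Z < X) on D(Z)={1} D(X)={2}: no change
So after constraint 3: D(U) = {3}

Answer: {3}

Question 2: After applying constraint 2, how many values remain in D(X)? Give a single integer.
Constraint 1 (U < X) on D(U)={1,2,3} D(X)={1,2,3,4,5}: X {1,2,3,4,5}->{2,3,4,5}
Constraint 2 (X + Z = U) on D(X)={2,3,4,5} D(Z)={1,4,5} D(U)={1,2,3}: X {2,3,4,5}->{2}; Z {1,4,5}->{1}; U {1,2,3}->{3}
So after constraint 2: D(X)={2}, size = 1

Answer: 1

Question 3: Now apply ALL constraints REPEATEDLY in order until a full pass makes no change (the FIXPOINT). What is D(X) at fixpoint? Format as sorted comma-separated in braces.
pass 0 (initial): D(X)={1,2,3,4,5}
pass 1: U {1,2,3}->{3}; X {1,2,3,4,5}->{2}; Z {1,4,5}->{1}
pass 2: U {3}->{}; X {2}->{}; Z {1}->{}
pass 3: no change
Fixpoint after 3 passes: D(X) = {}

Answer: {}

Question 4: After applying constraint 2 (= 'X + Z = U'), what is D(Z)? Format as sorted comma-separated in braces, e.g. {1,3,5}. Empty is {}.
Constraint 1 (U < X) on D(U)={1,2,3} D(X)={1,2,3,4,5}: X {1,2,3,4,5}->{2,3,4,5}
Constraint 2 (X + Z = U) on D(X)={2,3,4,5} D(Z)={1,4,5} D(U)={1,2,3}: X {2,3,4,5}->{2}; Z {1,4,5}->{1}; U {1,2,3}->{3}
So after constraint 2: D(Z) = {1}

Answer: {1}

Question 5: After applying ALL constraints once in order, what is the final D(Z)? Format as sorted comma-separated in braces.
Constraint 1 (U < X) on D(U)={1,2,3} D(X)={1,2,3,4,5}: X {1,2,3,4,5}->{2,3,4,5}
Constraint 2 (X + Z = U) on D(X)={2,3,4,5} D(Z)={1,4,5} D(U)={1,2,3}: X {2,3,4,5}->{2}; Z {1,4,5}->{1}; U {1,2,3}->{3}
Constraint 3 (Z < X) on D(Z)={1} D(X)={2}: no change
So after all 3 constraints: D(Z) = {1}

Answer: {1}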